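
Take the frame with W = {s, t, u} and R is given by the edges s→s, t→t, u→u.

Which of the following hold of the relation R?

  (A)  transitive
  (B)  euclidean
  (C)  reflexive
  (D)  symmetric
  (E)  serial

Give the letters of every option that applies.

(A) transitive: R is closed under composition.
(B) euclidean: any two R-successors of the same world are R-related.
(C) reflexive: each world relates to itself.
(D) symmetric: every R-edge is matched by its reverse.
(E) serial: every world has an R-successor.

A, B, C, D, E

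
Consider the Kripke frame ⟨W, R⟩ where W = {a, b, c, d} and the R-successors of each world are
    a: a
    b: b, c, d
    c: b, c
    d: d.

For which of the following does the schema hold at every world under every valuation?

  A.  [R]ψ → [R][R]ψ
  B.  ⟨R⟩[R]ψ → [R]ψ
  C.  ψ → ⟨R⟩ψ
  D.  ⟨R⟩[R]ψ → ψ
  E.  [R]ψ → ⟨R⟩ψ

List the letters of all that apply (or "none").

R is reflexive: each world relates to itself.
R is not symmetric: b R d but not d R b.
R is not transitive: c R b and b R d but not c R d.
R is not euclidean: b R c and b R d but not c R d.
R is serial: every world has an R-successor.
(A) [R]ψ → [R][R]ψ is axiom 4; it is valid on a frame exactly when R is transitive. R is not transitive, so not valid.
(B) ⟨R⟩[R]ψ → [R]ψ (the dual of axiom 5) characterises the euclidean frames. R is not euclidean — not valid.
(C) ψ → ⟨R⟩ψ is the dual of axiom T, which corresponds to reflexivity. R is reflexive — valid.
(D) the dual of axiom B: valid iff R is symmetric. R is not symmetric — not valid.
(E) [R]ψ → ⟨R⟩ψ is axiom D, which corresponds to seriality. R is serial — valid.

C, E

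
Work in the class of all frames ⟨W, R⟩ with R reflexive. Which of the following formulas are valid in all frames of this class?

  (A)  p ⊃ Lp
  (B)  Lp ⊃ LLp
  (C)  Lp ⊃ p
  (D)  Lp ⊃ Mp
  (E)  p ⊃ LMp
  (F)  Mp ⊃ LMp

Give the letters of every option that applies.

C, D

A reflexive relation is serial.
(A) p ⊃ Lp (equivalent to ◇p→p) corresponds to R being a subset of the identity. Such an R need not be a subset of the identity, so not valid.
(B) Lp ⊃ LLp is axiom 4, which corresponds to transitivity. Such an R need not be transitive — not valid.
(C) axiom T: valid iff R is reflexive. Every such R is reflexive — valid.
(D) Lp ⊃ Mp is axiom D; it is valid on a frame exactly when R is serial. Every such R is serial, so valid.
(E) axiom B: valid iff R is symmetric. Such an R need not be symmetric — not valid.
(F) axiom 5: valid iff R is euclidean. Such an R need not be euclidean — not valid.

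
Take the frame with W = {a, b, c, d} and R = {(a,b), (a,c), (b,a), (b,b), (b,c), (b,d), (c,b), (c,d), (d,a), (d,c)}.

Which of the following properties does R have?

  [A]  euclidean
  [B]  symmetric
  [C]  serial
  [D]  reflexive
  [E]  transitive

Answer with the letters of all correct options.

(A) not euclidean: b R a and b R d but not a R d.
(B) not symmetric: a R c but not c R a.
(C) serial: every world has an R-successor.
(D) not reflexive: not a R a.
(E) not transitive: a R b and b R a but not a R a.

C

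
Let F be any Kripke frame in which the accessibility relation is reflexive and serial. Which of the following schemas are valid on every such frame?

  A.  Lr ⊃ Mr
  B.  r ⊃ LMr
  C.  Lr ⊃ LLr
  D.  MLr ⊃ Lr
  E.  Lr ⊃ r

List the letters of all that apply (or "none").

A, E

(A) axiom D: valid iff R is serial. Every such R is serial — valid.
(B) r ⊃ LMr is axiom B, which corresponds to symmetry. Such an R need not be symmetric — not valid.
(C) Lr ⊃ LLr is axiom 4, which corresponds to transitivity. Such an R need not be transitive — not valid.
(D) MLr ⊃ Lr is the dual of axiom 5; it is valid on a frame exactly when R is euclidean. Such an R need not be euclidean, so not valid.
(E) Lr ⊃ r is axiom T; it is valid on a frame exactly when R is reflexive. Every such R is reflexive, so valid.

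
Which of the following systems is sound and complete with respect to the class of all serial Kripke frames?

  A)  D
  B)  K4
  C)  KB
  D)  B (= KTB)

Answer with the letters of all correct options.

(A) D is determined by exactly this class.
(B) K4 is determined by the class of transitive frames.
(C) KB is determined by the class of symmetric frames.
(D) B (= KTB) is determined by the class of reflexive and symmetric frames.

A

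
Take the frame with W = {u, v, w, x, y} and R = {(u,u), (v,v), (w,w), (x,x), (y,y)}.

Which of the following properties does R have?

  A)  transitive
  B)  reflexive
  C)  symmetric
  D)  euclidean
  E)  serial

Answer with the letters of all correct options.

A, B, C, D, E

(A) transitive: R is closed under composition.
(B) reflexive: each world relates to itself.
(C) symmetric: every R-edge is matched by its reverse.
(D) euclidean: any two R-successors of the same world are R-related.
(E) serial: every world has an R-successor.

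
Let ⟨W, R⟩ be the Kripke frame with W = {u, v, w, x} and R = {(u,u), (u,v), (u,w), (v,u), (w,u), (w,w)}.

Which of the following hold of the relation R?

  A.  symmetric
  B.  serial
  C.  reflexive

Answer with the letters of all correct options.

A

(A) symmetric: every R-edge is matched by its reverse.
(B) not serial: x has no R-successor.
(C) not reflexive: not v R v.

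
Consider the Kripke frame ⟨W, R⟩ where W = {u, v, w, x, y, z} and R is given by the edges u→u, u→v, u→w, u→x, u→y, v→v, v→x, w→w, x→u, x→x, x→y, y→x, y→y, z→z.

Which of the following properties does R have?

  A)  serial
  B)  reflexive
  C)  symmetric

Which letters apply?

(A) serial: every world has an R-successor.
(B) reflexive: each world relates to itself.
(C) not symmetric: u R v but not v R u.

A, B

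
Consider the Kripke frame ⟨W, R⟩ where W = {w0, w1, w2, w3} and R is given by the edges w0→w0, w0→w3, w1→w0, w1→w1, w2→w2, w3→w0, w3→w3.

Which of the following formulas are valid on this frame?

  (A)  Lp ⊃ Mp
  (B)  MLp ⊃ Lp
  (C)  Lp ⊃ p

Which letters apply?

R is reflexive: each world relates to itself.
R is not euclidean: w1 R w0 and w1 R w1 but not w0 R w1.
R is serial: every world has an R-successor.
(A) Lp ⊃ Mp is axiom D; it is valid on a frame exactly when R is serial. R is serial, so valid.
(B) MLp ⊃ Lp is the dual of axiom 5; it is valid on a frame exactly when R is euclidean. R is not euclidean, so not valid.
(C) Lp ⊃ p is axiom T, which corresponds to reflexivity. R is reflexive — valid.

A, C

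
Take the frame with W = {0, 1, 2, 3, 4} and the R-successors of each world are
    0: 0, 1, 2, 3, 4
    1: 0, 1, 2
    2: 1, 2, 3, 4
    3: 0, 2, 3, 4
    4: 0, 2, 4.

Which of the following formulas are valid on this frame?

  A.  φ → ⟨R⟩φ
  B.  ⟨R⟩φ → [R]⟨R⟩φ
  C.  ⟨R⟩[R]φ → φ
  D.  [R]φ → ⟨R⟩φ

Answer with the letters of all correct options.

R is reflexive: each world relates to itself.
R is not symmetric: 0 R 2 but not 2 R 0.
R is not euclidean: 0 R 1 and 0 R 3 but not 1 R 3.
R is serial: every world has an R-successor.
(A) the dual of axiom T: valid iff R is reflexive. R is reflexive — valid.
(B) ⟨R⟩φ → [R]⟨R⟩φ is axiom 5, which corresponds to the euclidean property. R is not euclidean — not valid.
(C) ⟨R⟩[R]φ → φ is the dual of axiom B; it is valid on a frame exactly when R is symmetric. R is not symmetric, so not valid.
(D) [R]φ → ⟨R⟩φ is axiom D; it is valid on a frame exactly when R is serial. R is serial, so valid.

A, D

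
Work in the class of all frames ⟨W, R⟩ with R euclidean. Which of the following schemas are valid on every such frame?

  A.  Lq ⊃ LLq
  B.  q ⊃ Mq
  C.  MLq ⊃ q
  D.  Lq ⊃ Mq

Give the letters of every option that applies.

none

(A) Lq ⊃ LLq is axiom 4; it is valid on a frame exactly when R is transitive. Such an R need not be transitive, so not valid.
(B) q ⊃ Mq is the dual of axiom T, which corresponds to reflexivity. Such an R need not be reflexive — not valid.
(C) MLq ⊃ q is the dual of axiom B; it is valid on a frame exactly when R is symmetric. Such an R need not be symmetric, so not valid.
(D) axiom D: valid iff R is serial. Such an R need not be serial — not valid.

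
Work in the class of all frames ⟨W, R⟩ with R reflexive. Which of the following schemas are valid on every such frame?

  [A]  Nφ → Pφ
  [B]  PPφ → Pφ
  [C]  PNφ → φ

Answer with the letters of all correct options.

A

A reflexive relation is serial.
(A) Nφ → Pφ is axiom D, which corresponds to seriality. Every such R is serial — valid.
(B) PPφ → Pφ (the dual of axiom 4) characterises the transitive frames. Such an R need not be transitive — not valid.
(C) PNφ → φ is the dual of axiom B, which corresponds to symmetry. Such an R need not be symmetric — not valid.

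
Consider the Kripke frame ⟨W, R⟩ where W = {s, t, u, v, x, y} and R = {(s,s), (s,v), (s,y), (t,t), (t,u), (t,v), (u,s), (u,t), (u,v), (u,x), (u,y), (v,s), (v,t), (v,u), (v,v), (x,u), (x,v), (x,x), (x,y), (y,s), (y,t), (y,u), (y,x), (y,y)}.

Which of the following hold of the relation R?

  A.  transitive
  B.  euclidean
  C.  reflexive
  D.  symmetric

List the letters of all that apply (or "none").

none

(A) not transitive: s R v and v R t but not s R t.
(B) not euclidean: s R v and s R y but not v R y.
(C) not reflexive: not u R u.
(D) not symmetric: u R s but not s R u.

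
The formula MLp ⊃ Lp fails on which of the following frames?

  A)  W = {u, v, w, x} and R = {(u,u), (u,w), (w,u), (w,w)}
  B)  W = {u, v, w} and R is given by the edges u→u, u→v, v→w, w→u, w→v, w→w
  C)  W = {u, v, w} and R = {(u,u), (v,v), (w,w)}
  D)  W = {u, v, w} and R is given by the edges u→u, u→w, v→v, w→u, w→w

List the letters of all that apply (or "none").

B

The schema MLp ⊃ Lp is the dual of axiom 5; it is valid on a frame iff R is euclidean.
(A) R is euclidean (any two R-successors of the same world are R-related), so the schema is valid here.
(B) R is not euclidean (u R v and u R u but not v R u), so the schema fails here.
(C) R is euclidean (any two R-successors of the same world are R-related), so the schema is valid here.
(D) R is euclidean (any two R-successors of the same world are R-related), so the schema is valid here.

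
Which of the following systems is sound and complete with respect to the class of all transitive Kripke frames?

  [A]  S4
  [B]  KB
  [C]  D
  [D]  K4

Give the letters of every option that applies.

(A) S4 is determined by the class of reflexive and transitive frames.
(B) KB is determined by the class of symmetric frames.
(C) D is determined by the class of serial frames.
(D) K4 is determined by exactly this class.

D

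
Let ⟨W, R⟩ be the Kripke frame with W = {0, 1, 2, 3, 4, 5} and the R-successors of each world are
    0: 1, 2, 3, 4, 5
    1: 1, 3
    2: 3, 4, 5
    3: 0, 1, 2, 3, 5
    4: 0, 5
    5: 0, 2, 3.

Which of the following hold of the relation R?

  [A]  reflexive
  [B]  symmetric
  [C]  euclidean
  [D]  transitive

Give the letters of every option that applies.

none

(A) not reflexive: not 0 R 0.
(B) not symmetric: 0 R 1 but not 1 R 0.
(C) not euclidean: 0 R 1 and 0 R 2 but not 1 R 2.
(D) not transitive: 0 R 3 and 3 R 0 but not 0 R 0.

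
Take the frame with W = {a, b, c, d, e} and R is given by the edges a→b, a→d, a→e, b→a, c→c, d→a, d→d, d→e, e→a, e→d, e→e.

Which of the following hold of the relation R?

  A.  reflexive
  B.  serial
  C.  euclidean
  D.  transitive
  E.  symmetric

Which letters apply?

B, E

(A) not reflexive: not a R a.
(B) serial: every world has an R-successor.
(C) not euclidean: a R b and a R d but not b R d.
(D) not transitive: a R b and b R a but not a R a.
(E) symmetric: every R-edge is matched by its reverse.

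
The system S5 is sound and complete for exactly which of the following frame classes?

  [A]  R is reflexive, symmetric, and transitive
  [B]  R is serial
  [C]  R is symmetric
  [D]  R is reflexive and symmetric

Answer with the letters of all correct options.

(A) S5 is sound and complete for exactly this class.
(B) this class determines D, not S5.
(C) this class determines KB, not S5.
(D) this class determines B (= KTB), not S5.

A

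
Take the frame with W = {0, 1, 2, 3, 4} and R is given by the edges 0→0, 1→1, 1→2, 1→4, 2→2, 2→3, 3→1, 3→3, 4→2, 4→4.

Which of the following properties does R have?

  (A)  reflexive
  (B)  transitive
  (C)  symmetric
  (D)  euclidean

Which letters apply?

(A) reflexive: each world relates to itself.
(B) not transitive: 1 R 2 and 2 R 3 but not 1 R 3.
(C) not symmetric: 1 R 2 but not 2 R 1.
(D) not euclidean: 1 R 2 and 1 R 1 but not 2 R 1.

A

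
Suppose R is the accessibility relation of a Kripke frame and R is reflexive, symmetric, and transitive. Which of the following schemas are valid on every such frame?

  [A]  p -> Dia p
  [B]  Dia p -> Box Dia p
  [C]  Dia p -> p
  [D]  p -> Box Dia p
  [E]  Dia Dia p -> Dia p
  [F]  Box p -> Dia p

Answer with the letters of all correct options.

A, B, D, E, F

A relation that is reflexive, symmetric, and transitive is also euclidean and serial.
(A) the dual of axiom T: valid iff R is reflexive. Every such R is reflexive — valid.
(B) axiom 5: valid iff R is euclidean. Every such R is euclidean — valid.
(C) Dia p -> p is valid only on frames where every R-edge is a self-loop. Such an R need not be a subset of the identity — not valid.
(D) p -> Box Dia p is axiom B; it is valid on a frame exactly when R is symmetric. Every such R is symmetric, so valid.
(E) Dia Dia p -> Dia p is the dual of axiom 4, which corresponds to transitivity. Every such R is transitive — valid.
(F) Box p -> Dia p is axiom D, which corresponds to seriality. Every such R is serial — valid.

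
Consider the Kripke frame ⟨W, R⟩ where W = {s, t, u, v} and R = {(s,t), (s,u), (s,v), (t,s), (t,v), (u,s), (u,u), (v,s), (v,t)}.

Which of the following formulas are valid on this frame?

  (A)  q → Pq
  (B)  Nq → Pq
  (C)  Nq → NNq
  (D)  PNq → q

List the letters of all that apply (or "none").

R is not reflexive: not s R s.
R is symmetric: every R-edge is matched by its reverse.
R is not transitive: s R t and t R s but not s R s.
R is serial: every world has an R-successor.
(A) q → Pq is the dual of axiom T; it is valid on a frame exactly when R is reflexive. R is not reflexive, so not valid.
(B) Nq → Pq is axiom D; it is valid on a frame exactly when R is serial. R is serial, so valid.
(C) Nq → NNq is axiom 4; it is valid on a frame exactly when R is transitive. R is not transitive, so not valid.
(D) PNq → q is the dual of axiom B, which corresponds to symmetry. R is symmetric — valid.

B, D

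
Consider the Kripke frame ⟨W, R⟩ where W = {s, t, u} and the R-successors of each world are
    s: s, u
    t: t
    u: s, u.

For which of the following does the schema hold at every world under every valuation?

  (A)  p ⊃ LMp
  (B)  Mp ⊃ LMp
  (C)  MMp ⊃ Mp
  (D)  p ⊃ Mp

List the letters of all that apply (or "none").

A, B, C, D

R is reflexive: each world relates to itself.
R is symmetric: every R-edge is matched by its reverse.
R is transitive: R is closed under composition.
R is euclidean: any two R-successors of the same world are R-related.
(A) p ⊃ LMp is axiom B; it is valid on a frame exactly when R is symmetric. R is symmetric, so valid.
(B) Mp ⊃ LMp is axiom 5; it is valid on a frame exactly when R is euclidean. R is euclidean, so valid.
(C) the dual of axiom 4: valid iff R is transitive. R is transitive — valid.
(D) p ⊃ Mp is the dual of axiom T; it is valid on a frame exactly when R is reflexive. R is reflexive, so valid.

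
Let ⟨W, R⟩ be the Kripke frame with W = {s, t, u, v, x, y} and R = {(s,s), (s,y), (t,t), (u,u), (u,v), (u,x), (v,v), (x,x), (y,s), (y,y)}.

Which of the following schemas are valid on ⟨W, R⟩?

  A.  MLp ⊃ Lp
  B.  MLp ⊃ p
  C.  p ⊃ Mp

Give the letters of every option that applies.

C

R is reflexive: each world relates to itself.
R is not symmetric: u R v but not v R u.
R is not euclidean: u R v and u R u but not v R u.
(A) the dual of axiom 5: valid iff R is euclidean. R is not euclidean — not valid.
(B) MLp ⊃ p (the dual of axiom B) characterises the symmetric frames. R is not symmetric — not valid.
(C) p ⊃ Mp is the dual of axiom T; it is valid on a frame exactly when R is reflexive. R is reflexive, so valid.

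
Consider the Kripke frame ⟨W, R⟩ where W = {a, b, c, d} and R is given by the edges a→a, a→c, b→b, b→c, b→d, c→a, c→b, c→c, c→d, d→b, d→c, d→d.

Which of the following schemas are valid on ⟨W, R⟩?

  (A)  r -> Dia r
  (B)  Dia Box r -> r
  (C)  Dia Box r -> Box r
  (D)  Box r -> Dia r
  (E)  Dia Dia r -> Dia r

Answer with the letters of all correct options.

R is reflexive: each world relates to itself.
R is symmetric: every R-edge is matched by its reverse.
R is not transitive: a R c and c R b but not a R b.
R is not euclidean: c R a and c R b but not a R b.
R is serial: every world has an R-successor.
(A) r -> Dia r is the dual of axiom T; it is valid on a frame exactly when R is reflexive. R is reflexive, so valid.
(B) Dia Box r -> r (the dual of axiom B) characterises the symmetric frames. R is symmetric — valid.
(C) Dia Box r -> Box r is the dual of axiom 5; it is valid on a frame exactly when R is euclidean. R is not euclidean, so not valid.
(D) Box r -> Dia r (axiom D) characterises the serial frames. R is serial — valid.
(E) Dia Dia r -> Dia r (the dual of axiom 4) characterises the transitive frames. R is not transitive — not valid.

A, B, D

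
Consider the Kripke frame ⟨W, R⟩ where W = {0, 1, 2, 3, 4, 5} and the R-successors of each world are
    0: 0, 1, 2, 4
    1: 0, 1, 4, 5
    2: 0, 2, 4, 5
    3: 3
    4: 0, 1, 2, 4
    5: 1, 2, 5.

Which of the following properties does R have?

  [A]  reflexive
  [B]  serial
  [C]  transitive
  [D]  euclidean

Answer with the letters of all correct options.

(A) reflexive: each world relates to itself.
(B) serial: every world has an R-successor.
(C) not transitive: 0 R 1 and 1 R 5 but not 0 R 5.
(D) not euclidean: 0 R 1 and 0 R 2 but not 1 R 2.

A, B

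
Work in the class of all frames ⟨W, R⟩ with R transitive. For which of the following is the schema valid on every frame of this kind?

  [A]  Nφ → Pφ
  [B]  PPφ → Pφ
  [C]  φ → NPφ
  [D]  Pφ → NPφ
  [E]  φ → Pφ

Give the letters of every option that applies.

(A) Nφ → Pφ is axiom D, which corresponds to seriality. Such an R need not be serial — not valid.
(B) PPφ → Pφ is the dual of axiom 4, which corresponds to transitivity. Every such R is transitive — valid.
(C) axiom B: valid iff R is symmetric. Such an R need not be symmetric — not valid.
(D) axiom 5: valid iff R is euclidean. Such an R need not be euclidean — not valid.
(E) the dual of axiom T: valid iff R is reflexive. Such an R need not be reflexive — not valid.

B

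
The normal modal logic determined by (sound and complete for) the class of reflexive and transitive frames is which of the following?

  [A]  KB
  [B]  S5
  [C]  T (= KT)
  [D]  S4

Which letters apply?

(A) KB is determined by the class of symmetric frames.
(B) S5 is determined by the class of reflexive, symmetric, and transitive frames.
(C) T (= KT) is determined by the class of reflexive frames.
(D) S4 is determined by exactly this class.

D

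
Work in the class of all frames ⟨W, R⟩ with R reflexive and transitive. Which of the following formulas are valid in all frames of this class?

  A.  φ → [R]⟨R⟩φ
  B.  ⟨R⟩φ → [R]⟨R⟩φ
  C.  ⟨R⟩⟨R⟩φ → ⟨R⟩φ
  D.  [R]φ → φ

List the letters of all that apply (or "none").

Reflexive relations are serial.
(A) axiom B: valid iff R is symmetric. Such an R need not be symmetric — not valid.
(B) axiom 5: valid iff R is euclidean. Such an R need not be euclidean — not valid.
(C) the dual of axiom 4: valid iff R is transitive. Every such R is transitive — valid.
(D) axiom T: valid iff R is reflexive. Every such R is reflexive — valid.

C, D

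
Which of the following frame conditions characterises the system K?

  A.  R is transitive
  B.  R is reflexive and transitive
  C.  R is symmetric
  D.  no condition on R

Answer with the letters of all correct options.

D

(A) this class determines K4, not K.
(B) this class determines S4, not K.
(C) this class determines KB, not K.
(D) K is sound and complete for exactly this class.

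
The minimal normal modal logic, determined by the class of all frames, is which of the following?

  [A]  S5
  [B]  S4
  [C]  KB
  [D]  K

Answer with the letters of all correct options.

D

(A) S5 is determined by the class of reflexive, symmetric, and transitive frames.
(B) S4 is determined by the class of reflexive and transitive frames.
(C) KB is determined by the class of symmetric frames.
(D) K is determined by exactly this class.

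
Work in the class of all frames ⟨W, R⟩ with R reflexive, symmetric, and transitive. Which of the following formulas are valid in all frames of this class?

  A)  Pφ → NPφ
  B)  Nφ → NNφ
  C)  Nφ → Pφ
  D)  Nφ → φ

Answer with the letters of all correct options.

A relation that is reflexive, symmetric, and transitive is also euclidean and serial.
(A) axiom 5: valid iff R is euclidean. Every such R is euclidean — valid.
(B) Nφ → NNφ (axiom 4) characterises the transitive frames. Every such R is transitive — valid.
(C) Nφ → Pφ (axiom D) characterises the serial frames. Every such R is serial — valid.
(D) Nφ → φ is axiom T; it is valid on a frame exactly when R is reflexive. Every such R is reflexive, so valid.

A, B, C, D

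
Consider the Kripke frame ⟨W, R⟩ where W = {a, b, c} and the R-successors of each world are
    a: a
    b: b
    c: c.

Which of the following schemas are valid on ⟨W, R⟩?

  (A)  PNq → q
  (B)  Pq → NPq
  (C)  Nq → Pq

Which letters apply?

A, B, C

R is symmetric: every R-edge is matched by its reverse.
R is euclidean: any two R-successors of the same world are R-related.
R is serial: every world has an R-successor.
(A) the dual of axiom B: valid iff R is symmetric. R is symmetric — valid.
(B) Pq → NPq (axiom 5) characterises the euclidean frames. R is euclidean — valid.
(C) Nq → Pq is axiom D; it is valid on a frame exactly when R is serial. R is serial, so valid.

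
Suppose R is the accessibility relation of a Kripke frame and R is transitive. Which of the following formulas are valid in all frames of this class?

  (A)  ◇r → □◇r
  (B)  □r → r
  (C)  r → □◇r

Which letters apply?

none

(A) axiom 5: valid iff R is euclidean. Such an R need not be euclidean — not valid.
(B) □r → r is axiom T; it is valid on a frame exactly when R is reflexive. Such an R need not be reflexive, so not valid.
(C) axiom B: valid iff R is symmetric. Such an R need not be symmetric — not valid.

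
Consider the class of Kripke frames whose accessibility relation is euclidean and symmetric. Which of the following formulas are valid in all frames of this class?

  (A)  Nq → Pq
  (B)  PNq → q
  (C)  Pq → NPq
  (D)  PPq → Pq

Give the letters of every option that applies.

A symmetric euclidean relation is transitive (uRv and vRw give vRu by symmetry, then uRw by the euclidean condition, applied at v).
(A) Nq → Pq (axiom D) characterises the serial frames. Such an R need not be serial — not valid.
(B) PNq → q is the dual of axiom B; it is valid on a frame exactly when R is symmetric. Every such R is symmetric, so valid.
(C) Pq → NPq is axiom 5; it is valid on a frame exactly when R is euclidean. Every such R is euclidean, so valid.
(D) PPq → Pq is the dual of axiom 4, which corresponds to transitivity. Every such R is transitive — valid.

B, C, D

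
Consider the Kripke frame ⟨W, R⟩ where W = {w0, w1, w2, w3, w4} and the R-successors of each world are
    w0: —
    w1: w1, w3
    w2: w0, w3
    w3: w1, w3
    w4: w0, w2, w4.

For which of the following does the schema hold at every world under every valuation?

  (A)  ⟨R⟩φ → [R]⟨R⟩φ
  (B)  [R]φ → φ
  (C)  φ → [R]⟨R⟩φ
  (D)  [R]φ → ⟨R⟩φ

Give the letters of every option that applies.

R is not reflexive: not w0 R w0.
R is not symmetric: w2 R w0 but not w0 R w2.
R is not euclidean: w2 R w0 and w2 R w3 but not w0 R w3.
R is not serial: w0 has no R-successor.
(A) ⟨R⟩φ → [R]⟨R⟩φ is axiom 5; it is valid on a frame exactly when R is euclidean. R is not euclidean, so not valid.
(B) [R]φ → φ (axiom T) characterises the reflexive frames. R is not reflexive — not valid.
(C) φ → [R]⟨R⟩φ is axiom B, which corresponds to symmetry. R is not symmetric — not valid.
(D) [R]φ → ⟨R⟩φ (axiom D) characterises the serial frames. R is not serial — not valid.

none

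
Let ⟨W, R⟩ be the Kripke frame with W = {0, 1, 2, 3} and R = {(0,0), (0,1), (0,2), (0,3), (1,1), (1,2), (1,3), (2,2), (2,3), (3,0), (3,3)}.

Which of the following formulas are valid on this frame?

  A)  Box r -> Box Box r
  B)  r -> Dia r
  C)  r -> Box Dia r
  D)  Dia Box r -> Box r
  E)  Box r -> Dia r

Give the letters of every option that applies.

R is reflexive: each world relates to itself.
R is not symmetric: 0 R 1 but not 1 R 0.
R is not transitive: 1 R 3 and 3 R 0 but not 1 R 0.
R is not euclidean: 0 R 1 and 0 R 0 but not 1 R 0.
R is serial: every world has an R-successor.
(A) Box r -> Box Box r is axiom 4; it is valid on a frame exactly when R is transitive. R is not transitive, so not valid.
(B) r -> Dia r (the dual of axiom T) characterises the reflexive frames. R is reflexive — valid.
(C) r -> Box Dia r is axiom B, which corresponds to symmetry. R is not symmetric — not valid.
(D) Dia Box r -> Box r is the dual of axiom 5; it is valid on a frame exactly when R is euclidean. R is not euclidean, so not valid.
(E) Box r -> Dia r is axiom D, which corresponds to seriality. R is serial — valid.

B, E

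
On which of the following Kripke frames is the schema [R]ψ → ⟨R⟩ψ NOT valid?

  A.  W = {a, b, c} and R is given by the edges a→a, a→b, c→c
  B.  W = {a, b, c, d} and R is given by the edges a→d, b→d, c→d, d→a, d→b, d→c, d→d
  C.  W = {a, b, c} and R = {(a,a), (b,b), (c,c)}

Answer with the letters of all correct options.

The schema [R]ψ → ⟨R⟩ψ is axiom D; it is valid on a frame iff R is serial.
(A) R is not serial (b has no R-successor), so the schema fails here.
(B) R is serial (every world has an R-successor), so the schema is valid here.
(C) R is serial (every world has an R-successor), so the schema is valid here.

A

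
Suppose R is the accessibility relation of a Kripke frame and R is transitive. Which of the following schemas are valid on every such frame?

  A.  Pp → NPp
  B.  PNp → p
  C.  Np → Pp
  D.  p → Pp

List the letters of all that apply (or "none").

(A) Pp → NPp (axiom 5) characterises the euclidean frames. Such an R need not be euclidean — not valid.
(B) the dual of axiom B: valid iff R is symmetric. Such an R need not be symmetric — not valid.
(C) axiom D: valid iff R is serial. Such an R need not be serial — not valid.
(D) the dual of axiom T: valid iff R is reflexive. Such an R need not be reflexive — not valid.

none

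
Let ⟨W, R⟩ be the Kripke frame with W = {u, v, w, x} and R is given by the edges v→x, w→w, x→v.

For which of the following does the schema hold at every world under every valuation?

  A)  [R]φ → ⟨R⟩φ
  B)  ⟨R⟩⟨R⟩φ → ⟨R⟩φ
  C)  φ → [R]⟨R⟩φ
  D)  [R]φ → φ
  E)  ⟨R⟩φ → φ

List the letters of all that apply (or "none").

R is not reflexive: not u R u.
R is symmetric: every R-edge is matched by its reverse.
R is not transitive: v R x and x R v but not v R v.
R is not serial: u has no R-successor.
R is not a subset of the identity: v R x with v ≠ x.
(A) axiom D: valid iff R is serial. R is not serial — not valid.
(B) ⟨R⟩⟨R⟩φ → ⟨R⟩φ is the dual of axiom 4, which corresponds to transitivity. R is not transitive — not valid.
(C) φ → [R]⟨R⟩φ is axiom B; it is valid on a frame exactly when R is symmetric. R is symmetric, so valid.
(D) [R]φ → φ is axiom T, which corresponds to reflexivity. R is not reflexive — not valid.
(E) ⟨R⟩φ → φ is valid only on frames where every R-edge is a self-loop. Here R ⊄ identity — not valid.

C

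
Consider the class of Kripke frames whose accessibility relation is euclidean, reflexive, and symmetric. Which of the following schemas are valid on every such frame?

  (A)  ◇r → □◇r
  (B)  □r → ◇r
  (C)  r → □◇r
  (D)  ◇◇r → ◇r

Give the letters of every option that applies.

A relation that is euclidean, reflexive, and symmetric is also serial and transitive.
(A) ◇r → □◇r is axiom 5; it is valid on a frame exactly when R is euclidean. Every such R is euclidean, so valid.
(B) □r → ◇r is axiom D; it is valid on a frame exactly when R is serial. Every such R is serial, so valid.
(C) r → □◇r is axiom B; it is valid on a frame exactly when R is symmetric. Every such R is symmetric, so valid.
(D) ◇◇r → ◇r is the dual of axiom 4; it is valid on a frame exactly when R is transitive. Every such R is transitive, so valid.

A, B, C, D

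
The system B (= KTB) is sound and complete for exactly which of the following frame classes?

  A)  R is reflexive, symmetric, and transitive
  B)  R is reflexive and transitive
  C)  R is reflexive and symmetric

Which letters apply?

(A) this class determines S5, not B (= KTB).
(B) this class determines S4, not B (= KTB).
(C) B (= KTB) is sound and complete for exactly this class.

C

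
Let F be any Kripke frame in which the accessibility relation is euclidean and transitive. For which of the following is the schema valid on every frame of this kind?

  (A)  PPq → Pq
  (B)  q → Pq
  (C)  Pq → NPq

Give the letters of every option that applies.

(A) PPq → Pq is the dual of axiom 4, which corresponds to transitivity. Every such R is transitive — valid.
(B) q → Pq is the dual of axiom T; it is valid on a frame exactly when R is reflexive. Such an R need not be reflexive, so not valid.
(C) Pq → NPq (axiom 5) characterises the euclidean frames. Every such R is euclidean — valid.

A, C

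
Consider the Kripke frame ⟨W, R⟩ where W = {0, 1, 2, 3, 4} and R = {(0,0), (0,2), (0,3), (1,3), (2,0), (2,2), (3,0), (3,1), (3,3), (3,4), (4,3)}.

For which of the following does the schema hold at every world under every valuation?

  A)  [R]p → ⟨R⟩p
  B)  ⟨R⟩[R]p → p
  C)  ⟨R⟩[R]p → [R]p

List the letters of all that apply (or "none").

A, B

R is symmetric: every R-edge is matched by its reverse.
R is not euclidean: 0 R 2 and 0 R 3 but not 2 R 3.
R is serial: every world has an R-successor.
(A) [R]p → ⟨R⟩p is axiom D, which corresponds to seriality. R is serial — valid.
(B) ⟨R⟩[R]p → p (the dual of axiom B) characterises the symmetric frames. R is symmetric — valid.
(C) ⟨R⟩[R]p → [R]p is the dual of axiom 5; it is valid on a frame exactly when R is euclidean. R is not euclidean, so not valid.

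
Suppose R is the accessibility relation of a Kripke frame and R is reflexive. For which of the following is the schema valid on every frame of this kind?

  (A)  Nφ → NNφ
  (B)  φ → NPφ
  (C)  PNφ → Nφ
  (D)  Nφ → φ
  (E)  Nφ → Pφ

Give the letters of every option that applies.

A reflexive relation is serial.
(A) Nφ → NNφ is axiom 4, which corresponds to transitivity. Such an R need not be transitive — not valid.
(B) φ → NPφ is axiom B, which corresponds to symmetry. Such an R need not be symmetric — not valid.
(C) PNφ → Nφ (the dual of axiom 5) characterises the euclidean frames. Such an R need not be euclidean — not valid.
(D) axiom T: valid iff R is reflexive. Every such R is reflexive — valid.
(E) Nφ → Pφ (axiom D) characterises the serial frames. Every such R is serial — valid.

D, E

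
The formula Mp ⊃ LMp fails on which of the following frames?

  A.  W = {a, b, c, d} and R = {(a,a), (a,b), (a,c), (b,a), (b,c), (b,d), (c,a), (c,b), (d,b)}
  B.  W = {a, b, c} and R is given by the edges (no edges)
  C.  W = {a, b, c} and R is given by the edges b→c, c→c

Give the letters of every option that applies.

A

The schema Mp ⊃ LMp is axiom 5; it is valid on a frame iff R is euclidean.
(A) R is not euclidean (b R a and b R d but not a R d), so the schema fails here.
(B) R is euclidean (any two R-successors of the same world are R-related), so the schema is valid here.
(C) R is euclidean (any two R-successors of the same world are R-related), so the schema is valid here.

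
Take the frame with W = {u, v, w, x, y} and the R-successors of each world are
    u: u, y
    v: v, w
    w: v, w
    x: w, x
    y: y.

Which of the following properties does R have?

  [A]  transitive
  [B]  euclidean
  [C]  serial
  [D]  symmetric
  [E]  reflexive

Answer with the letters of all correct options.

(A) not transitive: x R w and w R v but not x R v.
(B) not euclidean: u R y and u R u but not y R u.
(C) serial: every world has an R-successor.
(D) not symmetric: u R y but not y R u.
(E) reflexive: each world relates to itself.

C, E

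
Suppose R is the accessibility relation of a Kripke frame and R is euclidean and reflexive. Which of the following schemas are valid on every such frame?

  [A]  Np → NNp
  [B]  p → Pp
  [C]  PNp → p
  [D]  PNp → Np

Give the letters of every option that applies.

A, B, C, D

A reflexive euclidean relation is also symmetric (from wRw and wRv the euclidean condition gives vRw) and hence transitive; it is an equivalence relation.
(A) Np → NNp (axiom 4) characterises the transitive frames. Every such R is transitive — valid.
(B) p → Pp is the dual of axiom T; it is valid on a frame exactly when R is reflexive. Every such R is reflexive, so valid.
(C) PNp → p (the dual of axiom B) characterises the symmetric frames. Every such R is symmetric — valid.
(D) PNp → Np (the dual of axiom 5) characterises the euclidean frames. Every such R is euclidean — valid.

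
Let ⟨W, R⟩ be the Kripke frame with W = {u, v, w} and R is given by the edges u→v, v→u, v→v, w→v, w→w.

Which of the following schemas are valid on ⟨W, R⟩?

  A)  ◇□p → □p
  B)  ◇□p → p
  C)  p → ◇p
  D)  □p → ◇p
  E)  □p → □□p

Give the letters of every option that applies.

R is not reflexive: not u R u.
R is not symmetric: w R v but not v R w.
R is not transitive: u R v and v R u but not u R u.
R is not euclidean: w R v and w R w but not v R w.
R is serial: every world has an R-successor.
(A) ◇□p → □p (the dual of axiom 5) characterises the euclidean frames. R is not euclidean — not valid.
(B) ◇□p → p is the dual of axiom B; it is valid on a frame exactly when R is symmetric. R is not symmetric, so not valid.
(C) p → ◇p is the dual of axiom T, which corresponds to reflexivity. R is not reflexive — not valid.
(D) □p → ◇p is axiom D, which corresponds to seriality. R is serial — valid.
(E) axiom 4: valid iff R is transitive. R is not transitive — not valid.

D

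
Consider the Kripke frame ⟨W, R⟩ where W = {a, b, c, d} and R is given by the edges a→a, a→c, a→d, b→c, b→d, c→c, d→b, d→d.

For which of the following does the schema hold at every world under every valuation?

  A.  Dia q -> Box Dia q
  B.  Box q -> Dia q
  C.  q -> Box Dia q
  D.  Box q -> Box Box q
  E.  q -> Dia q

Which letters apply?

B

R is not reflexive: not b R b.
R is not symmetric: a R c but not c R a.
R is not transitive: a R d and d R b but not a R b.
R is not euclidean: a R c and a R a but not c R a.
R is serial: every world has an R-successor.
(A) axiom 5: valid iff R is euclidean. R is not euclidean — not valid.
(B) Box q -> Dia q is axiom D; it is valid on a frame exactly when R is serial. R is serial, so valid.
(C) axiom B: valid iff R is symmetric. R is not symmetric — not valid.
(D) axiom 4: valid iff R is transitive. R is not transitive — not valid.
(E) q -> Dia q (the dual of axiom T) characterises the reflexive frames. R is not reflexive — not valid.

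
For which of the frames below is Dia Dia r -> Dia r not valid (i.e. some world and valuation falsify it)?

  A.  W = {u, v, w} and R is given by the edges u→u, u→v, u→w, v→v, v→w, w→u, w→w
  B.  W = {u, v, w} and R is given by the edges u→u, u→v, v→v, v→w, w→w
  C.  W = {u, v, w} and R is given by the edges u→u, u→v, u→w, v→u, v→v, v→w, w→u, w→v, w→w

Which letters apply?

The schema Dia Dia r -> Dia r is the dual of axiom 4; it is valid on a frame iff R is transitive.
(A) R is not transitive (v R w and w R u but not v R u), so the schema fails here.
(B) R is not transitive (u R v and v R w but not u R w), so the schema fails here.
(C) R is transitive (R is closed under composition), so the schema is valid here.

A, B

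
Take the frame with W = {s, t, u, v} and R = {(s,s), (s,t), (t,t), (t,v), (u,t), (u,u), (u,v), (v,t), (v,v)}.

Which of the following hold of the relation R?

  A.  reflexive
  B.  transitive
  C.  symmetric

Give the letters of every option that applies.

A

(A) reflexive: each world relates to itself.
(B) not transitive: s R t and t R v but not s R v.
(C) not symmetric: s R t but not t R s.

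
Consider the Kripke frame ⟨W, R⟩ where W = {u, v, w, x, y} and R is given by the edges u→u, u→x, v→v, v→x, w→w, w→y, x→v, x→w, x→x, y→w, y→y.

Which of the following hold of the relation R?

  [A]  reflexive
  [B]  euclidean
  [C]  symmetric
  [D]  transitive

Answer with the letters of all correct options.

(A) reflexive: each world relates to itself.
(B) not euclidean: u R x and u R u but not x R u.
(C) not symmetric: u R x but not x R u.
(D) not transitive: u R x and x R v but not u R v.

A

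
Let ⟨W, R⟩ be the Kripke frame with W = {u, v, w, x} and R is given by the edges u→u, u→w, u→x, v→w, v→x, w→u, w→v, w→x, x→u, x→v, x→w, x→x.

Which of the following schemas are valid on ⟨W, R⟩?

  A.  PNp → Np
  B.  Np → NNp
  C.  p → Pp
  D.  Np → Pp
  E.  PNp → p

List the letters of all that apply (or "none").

R is not reflexive: not v R v.
R is symmetric: every R-edge is matched by its reverse.
R is not transitive: u R w and w R v but not u R v.
R is not euclidean: w R u and w R v but not u R v.
R is serial: every world has an R-successor.
(A) PNp → Np is the dual of axiom 5; it is valid on a frame exactly when R is euclidean. R is not euclidean, so not valid.
(B) axiom 4: valid iff R is transitive. R is not transitive — not valid.
(C) p → Pp is the dual of axiom T, which corresponds to reflexivity. R is not reflexive — not valid.
(D) Np → Pp is axiom D, which corresponds to seriality. R is serial — valid.
(E) PNp → p is the dual of axiom B; it is valid on a frame exactly when R is symmetric. R is symmetric, so valid.

D, E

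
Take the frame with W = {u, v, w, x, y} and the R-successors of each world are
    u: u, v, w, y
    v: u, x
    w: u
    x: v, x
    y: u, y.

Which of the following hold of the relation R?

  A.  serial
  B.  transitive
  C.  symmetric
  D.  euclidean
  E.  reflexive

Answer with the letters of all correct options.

A, C

(A) serial: every world has an R-successor.
(B) not transitive: u R v and v R x but not u R x.
(C) symmetric: every R-edge is matched by its reverse.
(D) not euclidean: u R v and u R w but not v R w.
(E) not reflexive: not v R v.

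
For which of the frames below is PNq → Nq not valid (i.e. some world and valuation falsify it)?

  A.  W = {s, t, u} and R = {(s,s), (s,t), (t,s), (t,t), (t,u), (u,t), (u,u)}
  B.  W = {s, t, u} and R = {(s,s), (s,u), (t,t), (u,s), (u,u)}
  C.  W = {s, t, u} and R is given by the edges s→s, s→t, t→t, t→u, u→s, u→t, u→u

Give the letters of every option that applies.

The schema PNq → Nq is the dual of axiom 5; it is valid on a frame iff R is euclidean.
(A) R is not euclidean (t R s and t R u but not s R u), so the schema fails here.
(B) R is euclidean (any two R-successors of the same world are R-related), so the schema is valid here.
(C) R is not euclidean (s R t and s R s but not t R s), so the schema fails here.

A, C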